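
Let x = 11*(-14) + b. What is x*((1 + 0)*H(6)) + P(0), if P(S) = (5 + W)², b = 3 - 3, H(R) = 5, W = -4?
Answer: -769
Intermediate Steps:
b = 0
x = -154 (x = 11*(-14) + 0 = -154 + 0 = -154)
P(S) = 1 (P(S) = (5 - 4)² = 1² = 1)
x*((1 + 0)*H(6)) + P(0) = -154*(1 + 0)*5 + 1 = -154*5 + 1 = -770 + 1 = -769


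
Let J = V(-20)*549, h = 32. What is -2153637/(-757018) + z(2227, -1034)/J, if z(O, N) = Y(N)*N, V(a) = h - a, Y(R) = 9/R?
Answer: 3416046791/1200630548 ≈ 2.8452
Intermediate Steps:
V(a) = 32 - a
z(O, N) = 9 (z(O, N) = (9/N)*N = 9)
J = 28548 (J = (32 - 1*(-20))*549 = (32 + 20)*549 = 52*549 = 28548)
-2153637/(-757018) + z(2227, -1034)/J = -2153637/(-757018) + 9/28548 = -2153637*(-1/757018) + 9*(1/28548) = 2153637/757018 + 1/3172 = 3416046791/1200630548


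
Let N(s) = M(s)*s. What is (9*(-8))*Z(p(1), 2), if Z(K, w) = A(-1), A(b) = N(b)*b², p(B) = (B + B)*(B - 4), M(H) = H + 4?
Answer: 216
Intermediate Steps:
M(H) = 4 + H
p(B) = 2*B*(-4 + B) (p(B) = (2*B)*(-4 + B) = 2*B*(-4 + B))
N(s) = s*(4 + s) (N(s) = (4 + s)*s = s*(4 + s))
A(b) = b³*(4 + b) (A(b) = (b*(4 + b))*b² = b³*(4 + b))
Z(K, w) = -3 (Z(K, w) = (-1)³*(4 - 1) = -1*3 = -3)
(9*(-8))*Z(p(1), 2) = (9*(-8))*(-3) = -72*(-3) = 216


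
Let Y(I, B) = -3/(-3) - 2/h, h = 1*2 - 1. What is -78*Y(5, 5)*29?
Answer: 2262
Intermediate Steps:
h = 1 (h = 2 - 1 = 1)
Y(I, B) = -1 (Y(I, B) = -3/(-3) - 2/1 = -3*(-1/3) - 2*1 = 1 - 2 = -1)
-78*Y(5, 5)*29 = -78*(-1)*29 = 78*29 = 2262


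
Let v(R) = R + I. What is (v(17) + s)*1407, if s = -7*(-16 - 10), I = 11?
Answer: 295470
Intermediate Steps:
v(R) = 11 + R (v(R) = R + 11 = 11 + R)
s = 182 (s = -7*(-26) = 182)
(v(17) + s)*1407 = ((11 + 17) + 182)*1407 = (28 + 182)*1407 = 210*1407 = 295470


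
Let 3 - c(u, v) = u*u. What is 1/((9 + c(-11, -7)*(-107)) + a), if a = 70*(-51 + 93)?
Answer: 1/15575 ≈ 6.4205e-5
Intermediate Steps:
c(u, v) = 3 - u² (c(u, v) = 3 - u*u = 3 - u²)
a = 2940 (a = 70*42 = 2940)
1/((9 + c(-11, -7)*(-107)) + a) = 1/((9 + (3 - 1*(-11)²)*(-107)) + 2940) = 1/((9 + (3 - 1*121)*(-107)) + 2940) = 1/((9 + (3 - 121)*(-107)) + 2940) = 1/((9 - 118*(-107)) + 2940) = 1/((9 + 12626) + 2940) = 1/(12635 + 2940) = 1/15575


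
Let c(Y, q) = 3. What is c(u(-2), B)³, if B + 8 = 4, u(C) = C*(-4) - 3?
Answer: 27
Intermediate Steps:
u(C) = -3 - 4*C (u(C) = -4*C - 3 = -3 - 4*C)
B = -4 (B = -8 + 4 = -4)
c(u(-2), B)³ = 3³ = 27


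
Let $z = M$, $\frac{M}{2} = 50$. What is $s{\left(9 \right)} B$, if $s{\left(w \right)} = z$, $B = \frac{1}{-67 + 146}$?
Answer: $\frac{100}{79} \approx 1.2658$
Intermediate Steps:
$M = 100$ ($M = 2 \cdot 50 = 100$)
$z = 100$
$B = \frac{1}{79} \approx 0.012658$
$s{\left(w \right)} = 100$
$s{\left(9 \right)} B = 100 \cdot \frac{1}{79} = \frac{100}{79}$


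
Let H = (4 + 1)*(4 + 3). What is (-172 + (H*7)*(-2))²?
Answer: 438244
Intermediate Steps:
H = 35 (H = 5*7 = 35)
(-172 + (H*7)*(-2))² = (-172 + (35*7)*(-2))² = (-172 + 245*(-2))² = (-172 - 490)² = (-662)² = 438244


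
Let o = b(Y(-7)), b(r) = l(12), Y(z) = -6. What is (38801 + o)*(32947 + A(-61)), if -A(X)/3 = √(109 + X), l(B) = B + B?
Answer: 1279167275 - 465900*√3 ≈ 1.2784e+9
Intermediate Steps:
l(B) = 2*B
b(r) = 24 (b(r) = 2*12 = 24)
o = 24
A(X) = -3*√(109 + X)
(38801 + o)*(32947 + A(-61)) = (38801 + 24)*(32947 - 3*√(109 - 61)) = 38825*(32947 - 12*√3) = 1279167275 - 465900*√3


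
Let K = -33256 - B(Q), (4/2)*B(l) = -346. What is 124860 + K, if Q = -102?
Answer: 91777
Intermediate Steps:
B(l) = -173 (B(l) = (½)*(-346) = -173)
K = -33083 (K = -33256 - 1*(-173) = -33256 + 173 = -33083)
124860 + K = 124860 - 33083 = 91777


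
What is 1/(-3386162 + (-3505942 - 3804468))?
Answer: -1/10696572 ≈ -9.3488e-8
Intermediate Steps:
1/(-3386162 + (-3505942 - 3804468)) = 1/(-3386162 - 7310410) = 1/(-10696572) = -1/10696572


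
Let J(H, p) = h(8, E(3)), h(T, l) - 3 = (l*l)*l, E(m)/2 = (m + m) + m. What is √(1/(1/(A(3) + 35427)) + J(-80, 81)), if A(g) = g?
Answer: 3*√4585 ≈ 203.14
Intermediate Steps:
E(m) = 6*m (E(m) = 2*((m + m) + m) = 2*(2*m + m) = 2*(3*m) = 6*m)
h(T, l) = 3 + l³ (h(T, l) = 3 + (l*l)*l = 3 + l²*l = 3 + l³)
J(H, p) = 5835 (J(H, p) = 3 + (6*3)³ = 3 + 18³ = 3 + 5832 = 5835)
√(1/(1/(A(3) + 35427)) + J(-80, 81)) = √(1/(1/(3 + 35427)) + 5835) = √(1/(1/35430) + 5835) = √(35430 + 5835) = √41265 = 3*√4585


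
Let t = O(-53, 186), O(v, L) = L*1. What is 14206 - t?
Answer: 14020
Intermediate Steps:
O(v, L) = L
t = 186
14206 - t = 14206 - 1*186 = 14206 - 186 = 14020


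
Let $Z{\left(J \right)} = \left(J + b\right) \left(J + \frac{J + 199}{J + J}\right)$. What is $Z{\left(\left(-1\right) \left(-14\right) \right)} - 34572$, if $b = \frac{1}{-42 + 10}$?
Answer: $- \frac{30706077}{896} \approx -34270.0$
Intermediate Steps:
$b = - \frac{1}{32}$ ($b = \frac{1}{-32} = - \frac{1}{32} \approx -0.03125$)
$Z{\left(J \right)} = \left(- \frac{1}{32} + J\right) \left(J + \frac{199 + J}{2 J}\right)$ ($Z{\left(J \right)} = \left(J - \frac{1}{32}\right) \left(J + \frac{J + 199}{J + J}\right) = \left(- \frac{1}{32} + J\right) \left(J + \frac{199 + J}{2 J}\right)$)
$Z{\left(\left(-1\right) \left(-14\right) \right)} - 34572 = \frac{-199 + \left(-1\right) \left(-14\right) \left(6367 + 30 \left(\left(-1\right) \left(-14\right)\right) + 64 \left(\left(-1\right) \left(-14\right)\right)^{2}\right)}{64 \left(\left(-1\right) \left(-14\right)\right)} - 34572 = \frac{-199 + 14 \left(6367 + 30 \cdot 14 + 64 \cdot 14^{2}\right)}{64 \cdot 14} - 34572 = \frac{1}{64} \cdot \frac{1}{14} \left(-199 + 14 \left(6367 + 420 + 64 \cdot 196\right)\right) - 34572 = \frac{1}{64} \cdot \frac{1}{14} \left(-199 + 14 \left(6367 + 420 + 12544\right)\right) - 34572 = \frac{1}{64} \cdot \frac{1}{14} \left(-199 + 14 \cdot 19331\right) - 34572 = \frac{1}{64} \cdot \frac{1}{14} \left(-199 + 270634\right) - 34572 = \frac{1}{64} \cdot \frac{1}{14} \cdot 270435 - 34572 = \frac{270435}{896} - 34572 = - \frac{30706077}{896}$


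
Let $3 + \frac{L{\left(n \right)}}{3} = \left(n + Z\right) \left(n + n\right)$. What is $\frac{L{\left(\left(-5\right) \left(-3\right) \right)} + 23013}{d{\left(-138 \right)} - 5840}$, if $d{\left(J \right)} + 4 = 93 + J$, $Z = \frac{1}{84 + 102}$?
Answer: $- \frac{251663}{60853} \approx -4.1356$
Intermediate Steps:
$Z = \frac{1}{186} \approx 0.0053763$
$d{\left(J \right)} = 89 + J$ ($d{\left(J \right)} = -4 + \left(93 + J\right) = 89 + J$)
$L{\left(n \right)} = -9 + 6 n \left(\frac{1}{186} + n\right)$ ($L{\left(n \right)} = -9 + 3 \left(n + \frac{1}{186}\right) \left(n + n\right) = -9 + 3 \left(\frac{1}{186} + n\right) 2 n = -9 + 3 \cdot 2 n \left(\frac{1}{186} + n\right) = -9 + 6 n \left(\frac{1}{186} + n\right)$)
$\frac{L{\left(\left(-5\right) \left(-3\right) \right)} + 23013}{d{\left(-138 \right)} - 5840} = \frac{\left(-9 + 6 \left(\left(-5\right) \left(-3\right)\right)^{2} + \frac{\left(-5\right) \left(-3\right)}{31}\right) + 23013}{\left(89 - 138\right) - 5840} = \frac{\left(-9 + 6 \cdot 15^{2} + \frac{1}{31} \cdot 15\right) + 23013}{-49 - 5840} = \frac{\left(-9 + 6 \cdot 225 + \frac{15}{31}\right) + 23013}{-5889} = \left(\left(-9 + 1350 + \frac{15}{31}\right) + 23013\right) \left(- \frac{1}{5889}\right) = \left(\frac{41586}{31} + 23013\right) \left(- \frac{1}{5889}\right) = \frac{754989}{31} \left(- \frac{1}{5889}\right) = - \frac{251663}{60853}$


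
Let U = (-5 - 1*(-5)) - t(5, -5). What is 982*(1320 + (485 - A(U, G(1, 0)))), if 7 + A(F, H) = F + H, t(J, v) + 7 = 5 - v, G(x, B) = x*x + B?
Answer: 1781348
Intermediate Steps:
G(x, B) = B + x**2 (G(x, B) = x**2 + B = B + x**2)
t(J, v) = -2 - v (t(J, v) = -7 + (5 - v) = -2 - v)
U = -3 (U = (-5 - 1*(-5)) - (-2 - 1*(-5)) = (-5 + 5) - (-2 + 5) = 0 - 1*3 = 0 - 3 = -3)
A(F, H) = -7 + F + H (A(F, H) = -7 + (F + H) = -7 + F + H)
982*(1320 + (485 - A(U, G(1, 0)))) = 982*(1320 + (485 - (-7 - 3 + (0 + 1**2)))) = 982*(1320 + (485 - (-7 - 3 + (0 + 1)))) = 982*(1320 + (485 - (-7 - 3 + 1))) = 982*(1320 + (485 - 1*(-9))) = 982*(1320 + (485 + 9)) = 982*(1320 + 494) = 982*1814 = 1781348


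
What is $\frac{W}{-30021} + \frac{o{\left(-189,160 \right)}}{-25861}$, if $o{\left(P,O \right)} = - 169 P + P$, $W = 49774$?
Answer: $- \frac{2240432206}{776373081} \approx -2.8858$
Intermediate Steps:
$o{\left(P,O \right)} = - 168 P$
$\frac{W}{-30021} + \frac{o{\left(-189,160 \right)}}{-25861} = \frac{49774}{-30021} + \frac{\left(-168\right) \left(-189\right)}{-25861} = 49774 \left(- \frac{1}{30021}\right) + 31752 \left(- \frac{1}{25861}\right) = - \frac{49774}{30021} - \frac{31752}{25861} = - \frac{2240432206}{776373081}$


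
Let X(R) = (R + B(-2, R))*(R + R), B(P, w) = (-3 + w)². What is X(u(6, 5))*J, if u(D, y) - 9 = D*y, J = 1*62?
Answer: 6456060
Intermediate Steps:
J = 62
u(D, y) = 9 + D*y
X(R) = 2*R*(R + (-3 + R)²) (X(R) = (R + (-3 + R)²)*(R + R) = (R + (-3 + R)²)*(2*R) = 2*R*(R + (-3 + R)²))
X(u(6, 5))*J = (2*(9 + 6*5)*((9 + 6*5) + (-3 + (9 + 6*5))²))*62 = (2*(9 + 30)*((9 + 30) + (-3 + (9 + 30))²))*62 = (2*39*(39 + (-3 + 39)²))*62 = (2*39*(39 + 36²))*62 = (2*39*(39 + 1296))*62 = (2*39*1335)*62 = 104130*62 = 6456060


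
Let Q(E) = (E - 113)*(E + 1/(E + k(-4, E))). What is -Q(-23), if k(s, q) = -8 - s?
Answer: -84592/27 ≈ -3133.0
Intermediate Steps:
Q(E) = (-113 + E)*(E + 1/(-4 + E)) (Q(E) = (E - 113)*(E + 1/(E + (-8 - 1*(-4)))) = (-113 + E)*(E + 1/(E + (-8 + 4))) = (-113 + E)*(E + 1/(E - 4)) = (-113 + E)*(E + 1/(-4 + E)))
-Q(-23) = -(-113 + (-23)**3 - 117*(-23)**2 + 453*(-23))/(-4 - 23) = -(-113 - 12167 - 117*529 - 10419)/(-27) = -(-1)*(-113 - 12167 - 61893 - 10419)/27 = -(-1)*(-84592)/27 = -1*84592/27 = -84592/27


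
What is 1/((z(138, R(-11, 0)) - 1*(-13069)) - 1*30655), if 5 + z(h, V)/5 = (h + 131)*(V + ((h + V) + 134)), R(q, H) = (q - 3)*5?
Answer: 1/159929 ≈ 6.2528e-6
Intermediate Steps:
R(q, H) = -15 + 5*q (R(q, H) = (-3 + q)*5 = -15 + 5*q)
z(h, V) = -25 + 5*(131 + h)*(134 + h + 2*V) (z(h, V) = -25 + 5*((h + 131)*(V + ((h + V) + 134))) = -25 + 5*((131 + h)*(V + ((V + h) + 134))) = -25 + 5*((131 + h)*(V + (134 + V + h))) = -25 + 5*((131 + h)*(134 + h + 2*V)) = -25 + 5*(131 + h)*(134 + h + 2*V))
1/((z(138, R(-11, 0)) - 1*(-13069)) - 1*30655) = 1/(((87745 + 5*138² + 1310*(-15 + 5*(-11)) + 1325*138 + 10*(-15 + 5*(-11))*138) - 1*(-13069)) - 1*30655) = 1/(((87745 + 5*19044 + 1310*(-15 - 55) + 182850 + 10*(-15 - 55)*138) + 13069) - 30655) = 1/(((87745 + 95220 + 1310*(-70) + 182850 + 10*(-70)*138) + 13069) - 30655) = 1/(((87745 + 95220 - 91700 + 182850 - 96600) + 13069) - 30655) = 1/((177515 + 13069) - 30655) = 1/(190584 - 30655) = 1/159929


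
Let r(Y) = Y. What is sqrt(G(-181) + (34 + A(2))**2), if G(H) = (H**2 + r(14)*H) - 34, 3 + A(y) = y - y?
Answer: sqrt(31154) ≈ 176.50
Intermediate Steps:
A(y) = -3 (A(y) = -3 + (y - y) = -3 + 0 = -3)
G(H) = -34 + H**2 + 14*H (G(H) = (H**2 + 14*H) - 34 = -34 + H**2 + 14*H)
sqrt(G(-181) + (34 + A(2))**2) = sqrt((-34 + (-181)**2 + 14*(-181)) + (34 - 3)**2) = sqrt((-34 + 32761 - 2534) + 31**2) = sqrt(30193 + 961) = sqrt(31154)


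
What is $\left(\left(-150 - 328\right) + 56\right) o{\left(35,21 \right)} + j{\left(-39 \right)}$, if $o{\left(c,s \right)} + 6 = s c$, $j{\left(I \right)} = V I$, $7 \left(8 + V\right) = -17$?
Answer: $- \frac{2150619}{7} \approx -3.0723 \cdot 10^{5}$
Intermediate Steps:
$V = - \frac{73}{7}$ ($V = -8 + \frac{1}{7} \left(-17\right) = -8 - \frac{17}{7} = - \frac{73}{7} \approx -10.429$)
$j{\left(I \right)} = - \frac{73 I}{7}$
$o{\left(c,s \right)} = -6 + c s$ ($o{\left(c,s \right)} = -6 + s c = -6 + c s$)
$\left(\left(-150 - 328\right) + 56\right) o{\left(35,21 \right)} + j{\left(-39 \right)} = \left(\left(-150 - 328\right) + 56\right) \left(-6 + 35 \cdot 21\right) - - \frac{2847}{7} = \left(-478 + 56\right) \left(-6 + 735\right) + \frac{2847}{7} = \left(-422\right) 729 + \frac{2847}{7} = -307638 + \frac{2847}{7} = - \frac{2150619}{7}$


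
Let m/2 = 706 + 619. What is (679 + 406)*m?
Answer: 2875250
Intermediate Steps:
m = 2650 (m = 2*(706 + 619) = 2*1325 = 2650)
(679 + 406)*m = (679 + 406)*2650 = 1085*2650 = 2875250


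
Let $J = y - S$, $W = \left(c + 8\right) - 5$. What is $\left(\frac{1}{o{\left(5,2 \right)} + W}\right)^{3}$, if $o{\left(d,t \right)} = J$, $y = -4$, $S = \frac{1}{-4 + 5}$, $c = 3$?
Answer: $1$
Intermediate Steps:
$S = 1$ ($S = 1^{-1} = 1$)
$W = 6$ ($W = \left(3 + 8\right) - 5 = 11 - 5 = 6$)
$J = -5$ ($J = -4 - 1 = -5$)
$o{\left(d,t \right)} = -5$
$\left(\frac{1}{o{\left(5,2 \right)} + W}\right)^{3} = \left(\frac{1}{-5 + 6}\right)^{3} = \left(1^{-1}\right)^{3} = 1^{3} = 1$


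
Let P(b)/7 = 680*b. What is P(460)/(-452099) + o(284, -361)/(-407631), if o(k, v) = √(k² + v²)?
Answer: -2189600/452099 - √210977/407631 ≈ -4.8443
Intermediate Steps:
P(b) = 4760*b (P(b) = 7*(680*b) = 4760*b)
P(460)/(-452099) + o(284, -361)/(-407631) = (4760*460)/(-452099) + √(284² + (-361)²)/(-407631) = 2189600*(-1/452099) + √(80656 + 130321)*(-1/407631) = -2189600/452099 + √210977*(-1/407631) = -2189600/452099 - √210977/407631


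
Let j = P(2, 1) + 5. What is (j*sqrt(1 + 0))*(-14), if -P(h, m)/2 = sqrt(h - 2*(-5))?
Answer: -70 + 56*sqrt(3) ≈ 26.995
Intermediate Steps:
P(h, m) = -2*sqrt(10 + h) (P(h, m) = -2*sqrt(h - 2*(-5)) = -2*sqrt(h + 10) = -2*sqrt(10 + h))
j = 5 - 4*sqrt(3) (j = -2*sqrt(10 + 2) + 5 = -4*sqrt(3) + 5 = 5 - 4*sqrt(3) ≈ -1.9282)
(j*sqrt(1 + 0))*(-14) = ((5 - 4*sqrt(3))*sqrt(1 + 0))*(-14) = ((5 - 4*sqrt(3))*sqrt(1))*(-14) = ((5 - 4*sqrt(3))*1)*(-14) = (5 - 4*sqrt(3))*(-14) = -70 + 56*sqrt(3)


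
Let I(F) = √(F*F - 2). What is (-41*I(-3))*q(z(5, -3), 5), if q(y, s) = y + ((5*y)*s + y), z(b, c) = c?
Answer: 3321*√7 ≈ 8786.5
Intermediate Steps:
I(F) = √(-2 + F²) (I(F) = √(F² - 2) = √(-2 + F²))
q(y, s) = 2*y + 5*s*y (q(y, s) = y + (5*s*y + y) = y + (y + 5*s*y) = 2*y + 5*s*y)
(-41*I(-3))*q(z(5, -3), 5) = (-41*√(-2 + (-3)²))*(-3*(2 + 5*5)) = (-41*√(-2 + 9))*(-3*(2 + 25)) = (-41*√7)*(-3*27) = -41*√7*(-81) = 3321*√7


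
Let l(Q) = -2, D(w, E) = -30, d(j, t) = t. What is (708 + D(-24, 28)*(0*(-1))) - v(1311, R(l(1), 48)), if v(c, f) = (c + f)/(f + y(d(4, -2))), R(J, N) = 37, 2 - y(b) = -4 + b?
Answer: 30512/45 ≈ 678.04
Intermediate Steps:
y(b) = 6 - b (y(b) = 2 - (-4 + b) = 2 + (4 - b) = 6 - b)
v(c, f) = (c + f)/(8 + f) (v(c, f) = (c + f)/(f + (6 - 1*(-2))) = (c + f)/(f + (6 + 2)) = (c + f)/(f + 8) = (c + f)/(8 + f))
(708 + D(-24, 28)*(0*(-1))) - v(1311, R(l(1), 48)) = (708 - 0*(-1)) - (1311 + 37)/(8 + 37) = (708 - 30*0) - 1348/45 = (708 + 0) - 1348/45 = 708 - 1*1348/45 = 708 - 1348/45 = 30512/45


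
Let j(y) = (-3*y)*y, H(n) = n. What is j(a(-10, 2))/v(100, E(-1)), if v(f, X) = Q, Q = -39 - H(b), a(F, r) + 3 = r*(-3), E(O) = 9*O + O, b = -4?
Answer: 243/35 ≈ 6.9429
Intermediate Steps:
E(O) = 10*O
a(F, r) = -3 - 3*r (a(F, r) = -3 + r*(-3) = -3 - 3*r)
j(y) = -3*y²
Q = -35 (Q = -39 - 1*(-4) = -39 + 4 = -35)
v(f, X) = -35
j(a(-10, 2))/v(100, E(-1)) = -3*(-3 - 3*2)²/(-35) = -3*(-3 - 6)²*(-1/35) = -3*(-9)²*(-1/35) = -3*81*(-1/35) = -243*(-1/35) = 243/35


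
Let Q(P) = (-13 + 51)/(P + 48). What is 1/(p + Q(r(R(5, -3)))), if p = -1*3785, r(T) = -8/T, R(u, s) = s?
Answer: -4/15137 ≈ -0.00026425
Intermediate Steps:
Q(P) = 38/(48 + P)
p = -3785
1/(p + Q(r(R(5, -3)))) = 1/(-3785 + 38/(48 - 8/(-3))) = 1/(-3785 + 38/(48 - 8*(-⅓))) = 1/(-3785 + 38/(48 + 8/3)) = 1/(-3785 + 38/(152/3)) = 1/(-3785 + 38*(3/152)) = 1/(-3785 + ¾) = 1/(-15137/4) = -4/15137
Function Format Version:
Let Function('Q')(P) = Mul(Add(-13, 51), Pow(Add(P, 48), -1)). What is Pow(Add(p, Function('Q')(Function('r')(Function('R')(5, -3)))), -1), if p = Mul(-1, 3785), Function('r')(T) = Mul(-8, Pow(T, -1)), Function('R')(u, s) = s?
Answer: Rational(-4, 15137) ≈ -0.00026425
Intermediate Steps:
Function('Q')(P) = Mul(38, Pow(Add(48, P), -1))
p = -3785
Pow(Add(p, Function('Q')(Function('r')(Function('R')(5, -3)))), -1) = Pow(Add(-3785, Mul(38, Pow(Add(48, Mul(-8, Pow(-3, -1))), -1))), -1) = Pow(Add(-3785, Mul(38, Pow(Add(48, Mul(-8, Rational(-1, 3))), -1))), -1) = Pow(Add(-3785, Mul(38, Pow(Add(48, Rational(8, 3)), -1))), -1) = Pow(Add(-3785, Mul(38, Pow(Rational(152, 3), -1))), -1) = Pow(Add(-3785, Mul(38, Rational(3, 152))), -1) = Pow(Add(-3785, Rational(3, 4)), -1) = Pow(Rational(-15137, 4), -1) = Rational(-4, 15137)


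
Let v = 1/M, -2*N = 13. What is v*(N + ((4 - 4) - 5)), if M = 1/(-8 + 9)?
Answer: -23/2 ≈ -11.500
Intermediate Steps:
N = -13/2 (N = -½*13 = -13/2 ≈ -6.5000)
M = 1 (M = 1/1 = 1)
v = 1 (v = 1/1 = 1)
v*(N + ((4 - 4) - 5)) = 1*(-13/2 + ((4 - 4) - 5)) = 1*(-13/2 + (0 - 5)) = 1*(-13/2 - 5) = 1*(-23/2) = -23/2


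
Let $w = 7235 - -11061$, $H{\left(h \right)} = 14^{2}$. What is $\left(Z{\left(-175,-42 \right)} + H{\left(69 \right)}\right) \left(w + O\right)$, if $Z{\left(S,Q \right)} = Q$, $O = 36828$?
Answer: $8489096$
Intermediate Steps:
$H{\left(h \right)} = 196$
$w = 18296$ ($w = 7235 + 11061 = 18296$)
$\left(Z{\left(-175,-42 \right)} + H{\left(69 \right)}\right) \left(w + O\right) = \left(-42 + 196\right) \left(18296 + 36828\right) = 154 \cdot 55124 = 8489096$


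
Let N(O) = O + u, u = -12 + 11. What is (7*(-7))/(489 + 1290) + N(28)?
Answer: 47984/1779 ≈ 26.972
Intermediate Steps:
u = -1
N(O) = -1 + O (N(O) = O - 1 = -1 + O)
(7*(-7))/(489 + 1290) + N(28) = (7*(-7))/(489 + 1290) + (-1 + 28) = -49/1779 + 27 = 47984/1779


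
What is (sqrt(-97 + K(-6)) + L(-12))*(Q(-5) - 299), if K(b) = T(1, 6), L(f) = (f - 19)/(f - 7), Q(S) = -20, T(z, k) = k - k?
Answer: -9889/19 - 319*I*sqrt(97) ≈ -520.47 - 3141.8*I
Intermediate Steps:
T(z, k) = 0
L(f) = (-19 + f)/(-7 + f)
K(b) = 0
(sqrt(-97 + K(-6)) + L(-12))*(Q(-5) - 299) = (sqrt(-97 + 0) + (-19 - 12)/(-7 - 12))*(-20 - 299) = (sqrt(-97) - 31/(-19))*(-319) = (I*sqrt(97) - 1/19*(-31))*(-319) = (I*sqrt(97) + 31/19)*(-319) = (31/19 + I*sqrt(97))*(-319) = -9889/19 - 319*I*sqrt(97)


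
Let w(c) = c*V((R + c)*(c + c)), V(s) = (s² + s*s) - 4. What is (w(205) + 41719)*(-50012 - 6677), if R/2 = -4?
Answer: -151629193558844411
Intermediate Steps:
R = -8 (R = 2*(-4) = -8)
V(s) = -4 + 2*s² (V(s) = (s² + s²) - 4 = 2*s² - 4 = -4 + 2*s²)
w(c) = c*(-4 + 8*c²*(-8 + c)²) (w(c) = c*(-4 + 2*((-8 + c)*(c + c))²) = c*(-4 + 2*((-8 + c)*(2*c))²) = c*(-4 + 2*(2*c*(-8 + c))²) = c*(-4 + 2*(4*c²*(-8 + c)²)) = c*(-4 + 8*c²*(-8 + c)²))
(w(205) + 41719)*(-50012 - 6677) = ((-4*205 + 8*205³*(-8 + 205)²) + 41719)*(-50012 - 6677) = ((-820 + 8*8615125*197²) + 41719)*(-56689) = ((-820 + 8*8615125*38809) + 41719)*(-56689) = ((-820 + 2674755089000) + 41719)*(-56689) = (2674755088180 + 41719)*(-56689) = 2674755129899*(-56689) = -151629193558844411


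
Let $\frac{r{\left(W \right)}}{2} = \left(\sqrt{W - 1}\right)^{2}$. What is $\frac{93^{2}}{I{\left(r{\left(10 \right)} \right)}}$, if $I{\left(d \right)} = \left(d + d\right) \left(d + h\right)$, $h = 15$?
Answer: $\frac{961}{132} \approx 7.2803$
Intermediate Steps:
$r{\left(W \right)} = -2 + 2 W$ ($r{\left(W \right)} = 2 \left(\sqrt{W - 1}\right)^{2} = 2 \left(\sqrt{-1 + W}\right)^{2} = 2 \left(-1 + W\right) = -2 + 2 W$)
$I{\left(d \right)} = 2 d \left(15 + d\right)$ ($I{\left(d \right)} = \left(d + d\right) \left(d + 15\right) = 2 d \left(15 + d\right)$)
$\frac{93^{2}}{I{\left(r{\left(10 \right)} \right)}} = \frac{93^{2}}{2 \left(-2 + 2 \cdot 10\right) \left(15 + \left(-2 + 2 \cdot 10\right)\right)} = \frac{8649}{2 \left(-2 + 20\right) \left(15 + \left(-2 + 20\right)\right)} = \frac{8649}{2 \cdot 18 \left(15 + 18\right)} = \frac{8649}{2 \cdot 18 \cdot 33} = \frac{8649}{1188} = 8649 \cdot \frac{1}{1188} = \frac{961}{132}$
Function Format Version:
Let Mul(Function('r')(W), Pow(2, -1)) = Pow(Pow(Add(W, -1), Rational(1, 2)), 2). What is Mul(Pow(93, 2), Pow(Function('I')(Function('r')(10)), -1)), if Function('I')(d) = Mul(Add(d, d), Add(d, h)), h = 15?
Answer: Rational(961, 132) ≈ 7.2803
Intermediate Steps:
Function('r')(W) = Add(-2, Mul(2, W)) (Function('r')(W) = Mul(2, Pow(Pow(Add(W, -1), Rational(1, 2)), 2)) = Mul(2, Pow(Pow(Add(-1, W), Rational(1, 2)), 2)) = Mul(2, Add(-1, W)) = Add(-2, Mul(2, W)))
Function('I')(d) = Mul(2, d, Add(15, d)) (Function('I')(d) = Mul(Add(d, d), Add(d, 15)) = Mul(Mul(2, d), Add(15, d)) = Mul(2, d, Add(15, d)))
Mul(Pow(93, 2), Pow(Function('I')(Function('r')(10)), -1)) = Mul(Pow(93, 2), Pow(Mul(2, Add(-2, Mul(2, 10)), Add(15, Add(-2, Mul(2, 10)))), -1)) = Mul(8649, Pow(Mul(2, Add(-2, 20), Add(15, Add(-2, 20))), -1)) = Mul(8649, Pow(Mul(2, 18, Add(15, 18)), -1)) = Mul(8649, Pow(Mul(2, 18, 33), -1)) = Mul(8649, Pow(1188, -1)) = Mul(8649, Rational(1, 1188)) = Rational(961, 132)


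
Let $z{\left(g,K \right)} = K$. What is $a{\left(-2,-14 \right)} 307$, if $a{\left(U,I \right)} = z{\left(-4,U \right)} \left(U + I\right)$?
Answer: $9824$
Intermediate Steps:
$a{\left(U,I \right)} = U \left(I + U\right)$ ($a{\left(U,I \right)} = U \left(U + I\right) = U \left(I + U\right)$)
$a{\left(-2,-14 \right)} 307 = - 2 \left(-14 - 2\right) 307 = \left(-2\right) \left(-16\right) 307 = 32 \cdot 307 = 9824$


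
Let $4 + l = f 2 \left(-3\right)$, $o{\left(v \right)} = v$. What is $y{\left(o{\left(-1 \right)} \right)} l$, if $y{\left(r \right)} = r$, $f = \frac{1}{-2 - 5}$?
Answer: $\frac{22}{7} \approx 3.1429$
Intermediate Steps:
$f = - \frac{1}{7}$ ($f = \frac{1}{-7} = - \frac{1}{7} \approx -0.14286$)
$l = - \frac{22}{7}$ ($l = -4 + \left(- \frac{1}{7}\right) 2 \left(-3\right) = -4 - - \frac{6}{7} = -4 + \frac{6}{7} = - \frac{22}{7} \approx -3.1429$)
$y{\left(o{\left(-1 \right)} \right)} l = \left(-1\right) \left(- \frac{22}{7}\right) = \frac{22}{7}$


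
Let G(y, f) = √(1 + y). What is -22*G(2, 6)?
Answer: -22*√3 ≈ -38.105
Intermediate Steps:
-22*G(2, 6) = -22*√(1 + 2) = -22*√3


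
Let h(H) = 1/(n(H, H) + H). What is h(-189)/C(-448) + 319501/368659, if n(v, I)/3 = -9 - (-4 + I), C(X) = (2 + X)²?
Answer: 23070051881167/26619579032772 ≈ 0.86666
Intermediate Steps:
n(v, I) = -15 - 3*I (n(v, I) = 3*(-9 - (-4 + I)) = 3*(-9 + (4 - I)) = 3*(-5 - I) = -15 - 3*I)
h(H) = 1/(-15 - 2*H) (h(H) = 1/((-15 - 3*H) + H) = 1/(-15 - 2*H))
h(-189)/C(-448) + 319501/368659 = (-1/(15 + 2*(-189)))/((2 - 448)²) + 319501/368659 = (-1/(15 - 378))/((-446)²) + 319501*(1/368659) = -1/(-363)/198916 + 319501/368659 = -1*(-1/363)*(1/198916) + 319501/368659 = (1/363)*(1/198916) + 319501/368659 = 1/72206508 + 319501/368659 = 23070051881167/26619579032772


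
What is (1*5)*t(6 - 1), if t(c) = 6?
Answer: 30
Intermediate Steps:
(1*5)*t(6 - 1) = (1*5)*6 = 5*6 = 30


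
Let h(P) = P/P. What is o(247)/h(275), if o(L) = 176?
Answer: 176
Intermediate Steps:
h(P) = 1
o(247)/h(275) = 176/1 = 176*1 = 176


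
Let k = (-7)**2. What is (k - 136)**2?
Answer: 7569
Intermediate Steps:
k = 49
(k - 136)**2 = (49 - 136)**2 = (-87)**2 = 7569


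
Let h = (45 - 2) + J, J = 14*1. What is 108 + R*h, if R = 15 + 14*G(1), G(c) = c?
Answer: 1761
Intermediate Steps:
R = 29 (R = 15 + 14*1 = 15 + 14 = 29)
J = 14
h = 57 (h = (45 - 2) + 14 = 43 + 14 = 57)
108 + R*h = 108 + 29*57 = 108 + 1653 = 1761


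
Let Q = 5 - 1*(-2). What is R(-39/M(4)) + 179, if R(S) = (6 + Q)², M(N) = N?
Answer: 348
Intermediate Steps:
Q = 7 (Q = 5 + 2 = 7)
R(S) = 169 (R(S) = (6 + 7)² = 13² = 169)
R(-39/M(4)) + 179 = 169 + 179 = 348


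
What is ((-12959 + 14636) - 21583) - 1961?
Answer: -21867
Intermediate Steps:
((-12959 + 14636) - 21583) - 1961 = (1677 - 21583) - 1961 = -19906 - 1961 = -21867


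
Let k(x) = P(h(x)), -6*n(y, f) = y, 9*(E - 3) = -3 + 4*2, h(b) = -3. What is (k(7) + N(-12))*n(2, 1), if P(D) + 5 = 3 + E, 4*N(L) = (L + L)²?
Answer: -1310/27 ≈ -48.518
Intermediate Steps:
N(L) = L² (N(L) = (L + L)²/4 = (2*L)²/4 = (4*L²)/4 = L²)
E = 32/9 (E = 3 + (-3 + 4*2)/9 = 3 + (-3 + 8)/9 = 3 + (⅑)*5 = 3 + 5/9 = 32/9 ≈ 3.5556)
n(y, f) = -y/6
P(D) = 14/9 (P(D) = -5 + (3 + 32/9) = -5 + 59/9 = 14/9)
k(x) = 14/9
(k(7) + N(-12))*n(2, 1) = (14/9 + (-12)²)*(-⅙*2) = (14/9 + 144)*(-⅓) = (1310/9)*(-⅓) = -1310/27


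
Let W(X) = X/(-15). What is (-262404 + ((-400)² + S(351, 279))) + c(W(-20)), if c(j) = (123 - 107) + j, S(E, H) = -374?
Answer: -308282/3 ≈ -1.0276e+5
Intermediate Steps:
W(X) = -X/15 (W(X) = X*(-1/15) = -X/15)
c(j) = 16 + j
(-262404 + ((-400)² + S(351, 279))) + c(W(-20)) = (-262404 + ((-400)² - 374)) + (16 - 1/15*(-20)) = (-262404 + (160000 - 374)) + (16 + 4/3) = (-262404 + 159626) + 52/3 = -102778 + 52/3 = -308282/3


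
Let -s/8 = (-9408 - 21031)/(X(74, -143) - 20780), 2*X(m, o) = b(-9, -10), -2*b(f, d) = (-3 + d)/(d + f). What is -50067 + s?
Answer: -79088969543/1579293 ≈ -50079.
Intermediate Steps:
b(f, d) = -(-3 + d)/(2*(d + f))
X(m, o) = -13/76 (X(m, o) = ((3 - 1*(-10))/(2*(-10 - 9)))/2 = ((½)*(3 + 10)/(-19))/2 = ((½)*(-1/19)*13)/2 = (½)*(-13/38) = -13/76)
s = -18506912/1579293 (s = -8*(-9408 - 21031)/(-13/76 - 20780) = -(-243512)/(-1579293/76) = -(-243512)*(-76)/1579293 = -8*2313364/1579293 = -18506912/1579293 ≈ -11.718)
-50067 + s = -50067 - 18506912/1579293 = -79088969543/1579293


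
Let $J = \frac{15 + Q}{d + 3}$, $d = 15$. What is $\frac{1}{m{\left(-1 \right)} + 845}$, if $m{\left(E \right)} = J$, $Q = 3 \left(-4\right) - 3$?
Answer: $\frac{1}{845} \approx 0.0011834$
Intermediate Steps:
$Q = -15$ ($Q = -12 - 3 = -15$)
$J = 0$ ($J = \frac{15 - 15}{15 + 3} = \frac{0}{18} = 0 \cdot \frac{1}{18} = 0$)
$m{\left(E \right)} = 0$
$\frac{1}{m{\left(-1 \right)} + 845} = \frac{1}{0 + 845} = \frac{1}{845}$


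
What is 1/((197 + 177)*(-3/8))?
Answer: -4/561 ≈ -0.0071301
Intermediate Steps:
1/((197 + 177)*(-3/8)) = 1/(374*(-3*⅛)) = 1/(374*(-3/8)) = 1/(-561/4) = -4/561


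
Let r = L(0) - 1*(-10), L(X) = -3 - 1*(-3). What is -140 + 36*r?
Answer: 220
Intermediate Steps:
L(X) = 0 (L(X) = -3 + 3 = 0)
r = 10 (r = 0 - 1*(-10) = 0 + 10 = 10)
-140 + 36*r = -140 + 36*10 = -140 + 360 = 220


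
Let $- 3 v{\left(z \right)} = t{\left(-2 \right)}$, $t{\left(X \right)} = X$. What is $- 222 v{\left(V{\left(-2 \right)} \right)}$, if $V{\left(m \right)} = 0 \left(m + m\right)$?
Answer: $-148$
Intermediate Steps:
$V{\left(m \right)} = 0$ ($V{\left(m \right)} = 0 \cdot 2 m = 0$)
$v{\left(z \right)} = \frac{2}{3}$ ($v{\left(z \right)} = \left(- \frac{1}{3}\right) \left(-2\right) = \frac{2}{3}$)
$- 222 v{\left(V{\left(-2 \right)} \right)} = \left(-222\right) \frac{2}{3} = -148$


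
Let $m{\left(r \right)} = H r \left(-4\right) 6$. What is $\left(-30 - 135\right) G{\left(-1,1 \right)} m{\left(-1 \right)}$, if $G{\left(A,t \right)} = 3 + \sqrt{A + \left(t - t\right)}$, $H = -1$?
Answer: $11880 + 3960 i \approx 11880.0 + 3960.0 i$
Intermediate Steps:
$G{\left(A,t \right)} = 3 + \sqrt{A}$ ($G{\left(A,t \right)} = 3 + \sqrt{A + 0} = 3 + \sqrt{A}$)
$m{\left(r \right)} = 24 r$ ($m{\left(r \right)} = - r \left(-4\right) 6 = 4 r 6 = 24 r$)
$\left(-30 - 135\right) G{\left(-1,1 \right)} m{\left(-1 \right)} = \left(-30 - 135\right) \left(3 + \sqrt{-1}\right) 24 \left(-1\right) = - 165 \left(3 + i\right) \left(-24\right) = - 165 \left(-72 - 24 i\right) = 11880 + 3960 i$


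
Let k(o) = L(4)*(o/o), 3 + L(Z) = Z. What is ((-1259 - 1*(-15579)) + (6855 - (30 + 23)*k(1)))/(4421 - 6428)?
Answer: -21122/2007 ≈ -10.524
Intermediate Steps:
L(Z) = -3 + Z
k(o) = 1 (k(o) = (-3 + 4)*(o/o) = 1*1 = 1)
((-1259 - 1*(-15579)) + (6855 - (30 + 23)*k(1)))/(4421 - 6428) = ((-1259 - 1*(-15579)) + (6855 - (30 + 23)))/(4421 - 6428) = ((-1259 + 15579) + (6855 - 53))/(-2007) = (14320 + (6855 - 1*53))*(-1/2007) = (14320 + (6855 - 53))*(-1/2007) = (14320 + 6802)*(-1/2007) = 21122*(-1/2007) = -21122/2007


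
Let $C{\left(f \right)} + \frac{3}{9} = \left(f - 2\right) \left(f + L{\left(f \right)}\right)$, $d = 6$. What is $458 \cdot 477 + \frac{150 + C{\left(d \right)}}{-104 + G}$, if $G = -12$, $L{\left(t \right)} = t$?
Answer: $\frac{76025575}{348} \approx 2.1846 \cdot 10^{5}$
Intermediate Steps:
$C{\left(f \right)} = - \frac{1}{3} + 2 f \left(-2 + f\right)$ ($C{\left(f \right)} = - \frac{1}{3} + \left(f - 2\right) \left(f + f\right) = - \frac{1}{3} + \left(-2 + f\right) 2 f = - \frac{1}{3} + 2 f \left(-2 + f\right)$)
$458 \cdot 477 + \frac{150 + C{\left(d \right)}}{-104 + G} = 458 \cdot 477 + \frac{150 - \left(\frac{73}{3} - 72\right)}{-104 - 12} = 218466 + \frac{150 - - \frac{143}{3}}{-116} = 218466 + \left(150 - - \frac{143}{3}\right) \left(- \frac{1}{116}\right) = 218466 + \left(150 + \frac{143}{3}\right) \left(- \frac{1}{116}\right) = 218466 + \frac{593}{3} \left(- \frac{1}{116}\right) = 218466 - \frac{593}{348} = \frac{76025575}{348}$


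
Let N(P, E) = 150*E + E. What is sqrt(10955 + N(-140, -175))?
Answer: I*sqrt(15470) ≈ 124.38*I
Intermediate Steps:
N(P, E) = 151*E
sqrt(10955 + N(-140, -175)) = sqrt(10955 + 151*(-175)) = sqrt(10955 - 26425) = sqrt(-15470) = I*sqrt(15470)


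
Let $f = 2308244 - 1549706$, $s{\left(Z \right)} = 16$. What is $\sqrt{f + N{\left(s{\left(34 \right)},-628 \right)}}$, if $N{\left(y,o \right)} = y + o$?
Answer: $3 \sqrt{84214} \approx 870.59$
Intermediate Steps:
$f = 758538$ ($f = 2308244 - 1549706 = 758538$)
$N{\left(y,o \right)} = o + y$
$\sqrt{f + N{\left(s{\left(34 \right)},-628 \right)}} = \sqrt{758538 + \left(-628 + 16\right)} = \sqrt{758538 - 612} = \sqrt{757926} = 3 \sqrt{84214}$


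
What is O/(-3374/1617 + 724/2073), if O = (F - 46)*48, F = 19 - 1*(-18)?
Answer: 11492712/46219 ≈ 248.66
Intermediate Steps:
F = 37 (F = 19 + 18 = 37)
O = -432 (O = (37 - 46)*48 = -9*48 = -432)
O/(-3374/1617 + 724/2073) = -432/(-3374/1617 + 724/2073) = -432/(-3374*1/1617 + 724*(1/2073)) = -432/(-482/231 + 724/2073) = -432/(-92438/53207) = -432*(-53207/92438) = 11492712/46219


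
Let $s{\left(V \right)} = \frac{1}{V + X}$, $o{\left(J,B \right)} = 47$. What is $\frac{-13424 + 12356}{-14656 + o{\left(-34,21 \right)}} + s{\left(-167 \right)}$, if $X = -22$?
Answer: $\frac{26749}{394443} \approx 0.067815$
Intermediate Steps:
$s{\left(V \right)} = \frac{1}{-22 + V}$ ($s{\left(V \right)} = \frac{1}{V - 22} = \frac{1}{-22 + V}$)
$\frac{-13424 + 12356}{-14656 + o{\left(-34,21 \right)}} + s{\left(-167 \right)} = \frac{-13424 + 12356}{-14656 + 47} + \frac{1}{-22 - 167} = - \frac{1068}{-14609} + \frac{1}{-189} = \left(-1068\right) \left(- \frac{1}{14609}\right) - \frac{1}{189} = \frac{1068}{14609} - \frac{1}{189} = \frac{26749}{394443}$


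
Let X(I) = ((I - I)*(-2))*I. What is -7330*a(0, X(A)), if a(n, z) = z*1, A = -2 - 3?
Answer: 0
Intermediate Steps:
A = -5
X(I) = 0 (X(I) = (0*(-2))*I = 0*I = 0)
a(n, z) = z
-7330*a(0, X(A)) = -7330*0 = 0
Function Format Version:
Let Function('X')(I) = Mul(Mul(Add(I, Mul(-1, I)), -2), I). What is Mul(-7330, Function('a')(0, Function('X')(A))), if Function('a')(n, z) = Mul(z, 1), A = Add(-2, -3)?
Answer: 0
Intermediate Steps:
A = -5
Function('X')(I) = 0 (Function('X')(I) = Mul(Mul(0, -2), I) = Mul(0, I) = 0)
Function('a')(n, z) = z
Mul(-7330, Function('a')(0, Function('X')(A))) = Mul(-7330, 0) = 0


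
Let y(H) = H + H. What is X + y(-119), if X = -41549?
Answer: -41787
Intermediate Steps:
y(H) = 2*H
X + y(-119) = -41549 + 2*(-119) = -41549 - 238 = -41787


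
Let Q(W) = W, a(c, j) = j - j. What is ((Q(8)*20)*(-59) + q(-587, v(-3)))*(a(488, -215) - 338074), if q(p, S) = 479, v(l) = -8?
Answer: 3029481114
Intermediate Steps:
a(c, j) = 0
((Q(8)*20)*(-59) + q(-587, v(-3)))*(a(488, -215) - 338074) = ((8*20)*(-59) + 479)*(0 - 338074) = (160*(-59) + 479)*(-338074) = (-9440 + 479)*(-338074) = -8961*(-338074) = 3029481114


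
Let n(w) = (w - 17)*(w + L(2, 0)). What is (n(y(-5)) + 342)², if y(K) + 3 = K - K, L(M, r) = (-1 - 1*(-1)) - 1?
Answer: 178084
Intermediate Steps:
L(M, r) = -1 (L(M, r) = (-1 + 1) - 1 = 0 - 1 = -1)
y(K) = -3 (y(K) = -3 + (K - K) = -3 + 0 = -3)
n(w) = (-1 + w)*(-17 + w) (n(w) = (w - 17)*(w - 1) = (-17 + w)*(-1 + w) = (-1 + w)*(-17 + w))
(n(y(-5)) + 342)² = ((17 + (-3)² - 18*(-3)) + 342)² = ((17 + 9 + 54) + 342)² = (80 + 342)² = 422² = 178084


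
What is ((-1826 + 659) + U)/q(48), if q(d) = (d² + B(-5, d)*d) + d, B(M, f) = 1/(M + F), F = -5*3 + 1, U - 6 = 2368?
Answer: 22933/44640 ≈ 0.51373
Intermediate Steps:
U = 2374 (U = 6 + 2368 = 2374)
F = -14 (F = -15 + 1 = -14)
B(M, f) = 1/(-14 + M) (B(M, f) = 1/(M - 14) = 1/(-14 + M))
q(d) = d² + 18*d/19 (q(d) = (d² + d/(-14 - 5)) + d = (d² + d/(-19)) + d = (d² - d/19) + d = d² + 18*d/19)
((-1826 + 659) + U)/q(48) = ((-1826 + 659) + 2374)/(((1/19)*48*(18 + 19*48))) = (-1167 + 2374)/(((1/19)*48*(18 + 912))) = 1207/(((1/19)*48*930)) = 1207/(44640/19) = 1207*(19/44640) = 22933/44640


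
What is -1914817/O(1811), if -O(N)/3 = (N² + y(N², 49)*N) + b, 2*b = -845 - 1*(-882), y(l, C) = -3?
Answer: 3829634/19645839 ≈ 0.19493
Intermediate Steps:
b = 37/2 (b = (-845 - 1*(-882))/2 = (-845 + 882)/2 = (½)*37 = 37/2 ≈ 18.500)
O(N) = -111/2 - 3*N² + 9*N (O(N) = -3*((N² - 3*N) + 37/2) = -3*(37/2 + N² - 3*N) = -111/2 - 3*N² + 9*N)
-1914817/O(1811) = -1914817/(-111/2 - 3*1811² + 9*1811) = -1914817/(-111/2 - 3*3279721 + 16299) = -1914817/(-111/2 - 9839163 + 16299) = -1914817/(-19645839/2) = -1914817*(-2/19645839) = 3829634/19645839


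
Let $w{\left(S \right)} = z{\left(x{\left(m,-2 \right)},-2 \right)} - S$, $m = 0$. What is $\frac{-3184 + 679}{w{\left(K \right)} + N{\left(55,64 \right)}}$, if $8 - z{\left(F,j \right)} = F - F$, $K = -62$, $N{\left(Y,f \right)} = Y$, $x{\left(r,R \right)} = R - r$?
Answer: $- \frac{501}{25} \approx -20.04$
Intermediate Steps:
$z{\left(F,j \right)} = 8$ ($z{\left(F,j \right)} = 8 - \left(F - F\right) = 8 - 0 = 8 + 0 = 8$)
$w{\left(S \right)} = 8 - S$
$\frac{-3184 + 679}{w{\left(K \right)} + N{\left(55,64 \right)}} = \frac{-3184 + 679}{\left(8 - -62\right) + 55} = - \frac{2505}{\left(8 + 62\right) + 55} = - \frac{2505}{70 + 55} = - \frac{2505}{125} = \left(-2505\right) \frac{1}{125} = - \frac{501}{25}$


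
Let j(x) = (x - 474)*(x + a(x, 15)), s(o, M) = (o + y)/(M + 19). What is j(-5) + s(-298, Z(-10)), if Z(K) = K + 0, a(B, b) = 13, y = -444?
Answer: -35230/9 ≈ -3914.4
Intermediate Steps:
Z(K) = K
s(o, M) = (-444 + o)/(19 + M) (s(o, M) = (o - 444)/(M + 19) = (-444 + o)/(19 + M))
j(x) = (-474 + x)*(13 + x) (j(x) = (x - 474)*(x + 13) = (-474 + x)*(13 + x))
j(-5) + s(-298, Z(-10)) = (-6162 + (-5)**2 - 461*(-5)) + (-444 - 298)/(19 - 10) = (-6162 + 25 + 2305) - 742/9 = -3832 + (1/9)*(-742) = -3832 - 742/9 = -35230/9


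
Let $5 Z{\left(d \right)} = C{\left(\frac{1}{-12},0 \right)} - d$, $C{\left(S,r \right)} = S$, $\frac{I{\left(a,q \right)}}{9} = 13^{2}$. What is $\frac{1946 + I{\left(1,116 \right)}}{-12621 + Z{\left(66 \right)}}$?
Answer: $- \frac{208020}{758053} \approx -0.27441$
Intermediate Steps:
$I{\left(a,q \right)} = 1521$ ($I{\left(a,q \right)} = 9 \cdot 13^{2} = 9 \cdot 169 = 1521$)
$Z{\left(d \right)} = - \frac{1}{60} - \frac{d}{5}$ ($Z{\left(d \right)} = \frac{\frac{1}{-12} - d}{5} = \frac{- \frac{1}{12} - d}{5} = - \frac{1}{60} - \frac{d}{5}$)
$\frac{1946 + I{\left(1,116 \right)}}{-12621 + Z{\left(66 \right)}} = \frac{1946 + 1521}{-12621 - \frac{793}{60}} = \frac{3467}{-12621 - \frac{793}{60}} = \frac{3467}{- \frac{758053}{60}} = 3467 \left(- \frac{60}{758053}\right) = - \frac{208020}{758053}$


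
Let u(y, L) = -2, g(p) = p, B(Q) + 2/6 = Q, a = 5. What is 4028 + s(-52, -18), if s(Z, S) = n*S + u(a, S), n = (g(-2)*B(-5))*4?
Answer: 3258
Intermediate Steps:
B(Q) = -1/3 + Q
n = 128/3 (n = -2*(-1/3 - 5)*4 = -2*(-16/3)*4 = (32/3)*4 = 128/3 ≈ 42.667)
s(Z, S) = -2 + 128*S/3 (s(Z, S) = 128*S/3 - 2 = -2 + 128*S/3)
4028 + s(-52, -18) = 4028 + (-2 + (128/3)*(-18)) = 4028 + (-2 - 768) = 4028 - 770 = 3258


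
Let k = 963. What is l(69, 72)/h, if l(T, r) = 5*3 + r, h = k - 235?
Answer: 87/728 ≈ 0.11951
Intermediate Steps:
h = 728 (h = 963 - 235 = 728)
l(T, r) = 15 + r
l(69, 72)/h = (15 + 72)/728 = 87*(1/728) = 87/728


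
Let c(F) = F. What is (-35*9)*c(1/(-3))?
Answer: 105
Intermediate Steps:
(-35*9)*c(1/(-3)) = -35*9/(-3) = -315*(-1/3) = 105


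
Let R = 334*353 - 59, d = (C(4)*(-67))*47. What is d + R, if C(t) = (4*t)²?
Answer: -688301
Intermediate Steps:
C(t) = 16*t²
d = -806144 (d = ((16*4²)*(-67))*47 = ((16*16)*(-67))*47 = (256*(-67))*47 = -17152*47 = -806144)
R = 117843 (R = 117902 - 59 = 117843)
d + R = -806144 + 117843 = -688301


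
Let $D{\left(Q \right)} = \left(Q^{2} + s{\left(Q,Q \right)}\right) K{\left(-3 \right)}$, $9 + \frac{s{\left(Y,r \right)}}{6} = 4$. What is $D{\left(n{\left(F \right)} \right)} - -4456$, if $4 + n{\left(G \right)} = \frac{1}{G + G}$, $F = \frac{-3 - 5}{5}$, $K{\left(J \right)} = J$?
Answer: $\frac{1149493}{256} \approx 4490.2$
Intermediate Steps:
$s{\left(Y,r \right)} = -30$ ($s{\left(Y,r \right)} = -54 + 6 \cdot 4 = -54 + 24 = -30$)
$F = - \frac{8}{5}$ ($F = \left(-3 - 5\right) \frac{1}{5} = \left(-8\right) \frac{1}{5} = - \frac{8}{5} \approx -1.6$)
$n{\left(G \right)} = -4 + \frac{1}{2 G}$ ($n{\left(G \right)} = -4 + \frac{1}{G + G} = -4 + \frac{1}{2 G}$)
$D{\left(Q \right)} = 90 - 3 Q^{2}$ ($D{\left(Q \right)} = \left(Q^{2} - 30\right) \left(-3\right) = \left(-30 + Q^{2}\right) \left(-3\right) = 90 - 3 Q^{2}$)
$D{\left(n{\left(F \right)} \right)} - -4456 = \left(90 - 3 \left(-4 + \frac{1}{2 \left(- \frac{8}{5}\right)}\right)^{2}\right) - -4456 = \left(90 - 3 \left(-4 + \frac{1}{2} \left(- \frac{5}{8}\right)\right)^{2}\right) + 4456 = \left(90 - 3 \left(-4 - \frac{5}{16}\right)^{2}\right) + 4456 = \left(90 - 3 \left(- \frac{69}{16}\right)^{2}\right) + 4456 = \left(90 - \frac{14283}{256}\right) + 4456 = \frac{8757}{256} + 4456 = \frac{1149493}{256}$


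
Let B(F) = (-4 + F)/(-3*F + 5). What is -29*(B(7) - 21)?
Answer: 9831/16 ≈ 614.44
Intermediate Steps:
B(F) = (-4 + F)/(5 - 3*F)
-29*(B(7) - 21) = -29*((4 - 1*7)/(-5 + 3*7) - 21) = -29*((4 - 7)/(-5 + 21) - 21) = -29*(-3/16 - 21) = -29*(-339/16) = 9831/16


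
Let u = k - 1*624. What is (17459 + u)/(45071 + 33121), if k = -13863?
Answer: 743/19548 ≈ 0.038009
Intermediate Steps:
u = -14487 (u = -13863 - 1*624 = -13863 - 624 = -14487)
(17459 + u)/(45071 + 33121) = (17459 - 14487)/(45071 + 33121) = 2972/78192 = 2972*(1/78192) = 743/19548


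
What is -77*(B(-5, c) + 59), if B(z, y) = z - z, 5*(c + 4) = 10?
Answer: -4543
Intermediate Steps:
c = -2 (c = -4 + (⅕)*10 = -4 + 2 = -2)
B(z, y) = 0
-77*(B(-5, c) + 59) = -77*(0 + 59) = -77*59 = -4543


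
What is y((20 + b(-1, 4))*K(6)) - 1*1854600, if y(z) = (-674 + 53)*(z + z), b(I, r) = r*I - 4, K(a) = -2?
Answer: -1824792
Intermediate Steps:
b(I, r) = -4 + I*r (b(I, r) = I*r - 4 = -4 + I*r)
y(z) = -1242*z
y((20 + b(-1, 4))*K(6)) - 1*1854600 = -1242*(20 + (-4 - 1*4))*(-2) - 1*1854600 = -1242*(20 + (-4 - 4))*(-2) - 1854600 = -1242*(20 - 8)*(-2) - 1854600 = -14904*(-2) - 1854600 = -1242*(-24) - 1854600 = 29808 - 1854600 = -1824792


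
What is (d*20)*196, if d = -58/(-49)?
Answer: 4640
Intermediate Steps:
d = 58/49 (d = -58*(-1/49) = 58/49 ≈ 1.1837)
(d*20)*196 = ((58/49)*20)*196 = (1160/49)*196 = 4640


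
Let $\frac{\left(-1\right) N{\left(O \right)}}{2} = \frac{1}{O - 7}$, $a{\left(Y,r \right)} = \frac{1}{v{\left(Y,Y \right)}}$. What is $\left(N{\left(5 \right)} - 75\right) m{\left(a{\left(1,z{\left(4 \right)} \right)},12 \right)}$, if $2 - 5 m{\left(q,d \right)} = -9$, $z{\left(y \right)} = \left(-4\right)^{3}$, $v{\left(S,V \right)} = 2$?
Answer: $- \frac{814}{5} \approx -162.8$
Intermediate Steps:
$z{\left(y \right)} = -64$
$a{\left(Y,r \right)} = \frac{1}{2}$
$N{\left(O \right)} = - \frac{2}{-7 + O}$ ($N{\left(O \right)} = - \frac{2}{O - 7} = - \frac{2}{-7 + O}$)
$m{\left(q,d \right)} = \frac{11}{5}$ ($m{\left(q,d \right)} = \frac{2}{5} - - \frac{9}{5} = \frac{2}{5} + \frac{9}{5} = \frac{11}{5}$)
$\left(N{\left(5 \right)} - 75\right) m{\left(a{\left(1,z{\left(4 \right)} \right)},12 \right)} = \left(- \frac{2}{-7 + 5} - 75\right) \frac{11}{5} = \left(- \frac{2}{-2} - 75\right) \frac{11}{5} = \left(\left(-2\right) \left(- \frac{1}{2}\right) - 75\right) \frac{11}{5} = \left(1 - 75\right) \frac{11}{5} = \left(-74\right) \frac{11}{5} = - \frac{814}{5}$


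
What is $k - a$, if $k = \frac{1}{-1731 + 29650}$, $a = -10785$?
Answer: $\frac{301106416}{27919} \approx 10785.0$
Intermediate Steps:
$k = \frac{1}{27919} \approx 3.5818 \cdot 10^{-5}$
$k - a = \frac{1}{27919} - -10785 = \frac{1}{27919} + 10785 = \frac{301106416}{27919}$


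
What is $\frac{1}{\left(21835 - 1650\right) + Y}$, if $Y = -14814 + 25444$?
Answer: $\frac{1}{30815} \approx 3.2452 \cdot 10^{-5}$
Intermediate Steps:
$Y = 10630$
$\frac{1}{\left(21835 - 1650\right) + Y} = \frac{1}{\left(21835 - 1650\right) + 10630} = \frac{1}{20185 + 10630} = \frac{1}{30815}$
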